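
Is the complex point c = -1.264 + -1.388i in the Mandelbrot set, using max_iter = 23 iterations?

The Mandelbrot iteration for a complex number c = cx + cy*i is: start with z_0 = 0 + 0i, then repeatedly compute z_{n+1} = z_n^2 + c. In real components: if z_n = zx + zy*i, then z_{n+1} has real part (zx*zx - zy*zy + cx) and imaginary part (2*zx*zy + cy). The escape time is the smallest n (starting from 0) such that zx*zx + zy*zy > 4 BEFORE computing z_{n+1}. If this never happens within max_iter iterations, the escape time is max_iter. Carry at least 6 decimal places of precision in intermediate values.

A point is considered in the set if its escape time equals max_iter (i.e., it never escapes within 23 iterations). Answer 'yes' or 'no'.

z_0 = 0 + 0i, c = -1.2640 + -1.3880i
Iter 1: z = -1.2640 + -1.3880i, |z|^2 = 3.5242
Iter 2: z = -1.5928 + 2.1209i, |z|^2 = 7.0352
Escaped at iteration 2

Answer: no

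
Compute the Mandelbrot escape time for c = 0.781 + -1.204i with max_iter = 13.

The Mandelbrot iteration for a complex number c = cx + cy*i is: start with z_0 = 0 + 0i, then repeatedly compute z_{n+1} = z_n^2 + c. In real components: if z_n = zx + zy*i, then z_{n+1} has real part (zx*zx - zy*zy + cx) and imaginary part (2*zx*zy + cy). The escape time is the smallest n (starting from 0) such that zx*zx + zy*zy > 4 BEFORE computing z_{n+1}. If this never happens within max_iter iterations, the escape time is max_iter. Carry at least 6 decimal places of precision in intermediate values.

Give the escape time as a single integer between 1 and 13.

z_0 = 0 + 0i, c = 0.7810 + -1.2040i
Iter 1: z = 0.7810 + -1.2040i, |z|^2 = 2.0596
Iter 2: z = -0.0587 + -3.0846i, |z|^2 = 9.5185
Escaped at iteration 2

Answer: 2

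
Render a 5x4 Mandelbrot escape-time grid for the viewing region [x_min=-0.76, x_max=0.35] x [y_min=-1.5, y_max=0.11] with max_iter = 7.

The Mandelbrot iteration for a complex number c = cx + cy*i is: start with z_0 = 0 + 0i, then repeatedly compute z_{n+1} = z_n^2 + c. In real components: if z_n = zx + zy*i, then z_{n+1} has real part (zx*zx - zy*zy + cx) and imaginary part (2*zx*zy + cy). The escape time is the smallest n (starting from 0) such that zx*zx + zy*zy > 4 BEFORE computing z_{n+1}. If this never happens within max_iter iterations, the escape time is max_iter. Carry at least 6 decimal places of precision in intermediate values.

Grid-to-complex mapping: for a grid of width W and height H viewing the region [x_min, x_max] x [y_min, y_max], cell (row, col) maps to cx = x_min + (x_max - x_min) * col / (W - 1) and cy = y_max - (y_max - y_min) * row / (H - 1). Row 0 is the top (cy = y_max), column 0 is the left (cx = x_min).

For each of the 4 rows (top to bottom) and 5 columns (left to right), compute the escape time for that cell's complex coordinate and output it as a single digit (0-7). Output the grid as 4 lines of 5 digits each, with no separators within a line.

(row=0, col=0): c = -0.7600 + 0.1100i → escape time 7
(row=0, col=1): c = -0.4825 + 0.1100i → escape time 7
(row=0, col=2): c = -0.2050 + 0.1100i → escape time 7
(row=0, col=3): c = 0.0725 + 0.1100i → escape time 7
(row=0, col=4): c = 0.3500 + 0.1100i → escape time 7
(row=1, col=0): c = -0.7600 + -0.4267i → escape time 7
(row=1, col=1): c = -0.4825 + -0.4267i → escape time 7
(row=1, col=2): c = -0.2050 + -0.4267i → escape time 7
(row=1, col=3): c = 0.0725 + -0.4267i → escape time 7
(row=1, col=4): c = 0.3500 + -0.4267i → escape time 7
(row=2, col=0): c = -0.7600 + -0.9633i → escape time 3
(row=2, col=1): c = -0.4825 + -0.9633i → escape time 4
(row=2, col=2): c = -0.2050 + -0.9633i → escape time 7
(row=2, col=3): c = 0.0725 + -0.9633i → escape time 5
(row=2, col=4): c = 0.3500 + -0.9633i → escape time 3
(row=3, col=0): c = -0.7600 + -1.5000i → escape time 2
(row=3, col=1): c = -0.4825 + -1.5000i → escape time 2
(row=3, col=2): c = -0.2050 + -1.5000i → escape time 2
(row=3, col=3): c = 0.0725 + -1.5000i → escape time 2
(row=3, col=4): c = 0.3500 + -1.5000i → escape time 2

Answer: 77777
77777
34753
22222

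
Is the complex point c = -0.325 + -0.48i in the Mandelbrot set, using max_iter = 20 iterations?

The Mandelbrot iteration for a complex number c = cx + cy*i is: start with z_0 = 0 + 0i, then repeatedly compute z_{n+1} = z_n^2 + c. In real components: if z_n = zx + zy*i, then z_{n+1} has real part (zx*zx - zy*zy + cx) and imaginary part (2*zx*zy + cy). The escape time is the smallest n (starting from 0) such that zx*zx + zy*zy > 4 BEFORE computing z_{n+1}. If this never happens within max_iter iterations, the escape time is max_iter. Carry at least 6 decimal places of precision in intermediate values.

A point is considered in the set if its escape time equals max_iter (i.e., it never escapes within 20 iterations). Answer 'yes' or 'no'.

Answer: yes

Derivation:
z_0 = 0 + 0i, c = -0.3250 + -0.4800i
Iter 1: z = -0.3250 + -0.4800i, |z|^2 = 0.3360
Iter 2: z = -0.4498 + -0.1680i, |z|^2 = 0.2305
Iter 3: z = -0.1509 + -0.3289i, |z|^2 = 0.1309
Iter 4: z = -0.4104 + -0.3807i, |z|^2 = 0.3134
Iter 5: z = -0.3015 + -0.1675i, |z|^2 = 0.1190
Iter 6: z = -0.2621 + -0.3790i, |z|^2 = 0.2123
Iter 7: z = -0.3999 + -0.2813i, |z|^2 = 0.2391
Iter 8: z = -0.2442 + -0.2550i, |z|^2 = 0.1247
Iter 9: z = -0.3304 + -0.3555i, |z|^2 = 0.2355
Iter 10: z = -0.3422 + -0.2451i, |z|^2 = 0.1772
Iter 11: z = -0.2680 + -0.3122i, |z|^2 = 0.1693
Iter 12: z = -0.3507 + -0.3126i, |z|^2 = 0.2207
Iter 13: z = -0.2998 + -0.2607i, |z|^2 = 0.1578
Iter 14: z = -0.3031 + -0.3237i, |z|^2 = 0.1966
Iter 15: z = -0.3379 + -0.2838i, |z|^2 = 0.1947
Iter 16: z = -0.2914 + -0.2882i, |z|^2 = 0.1680
Iter 17: z = -0.3232 + -0.3120i, |z|^2 = 0.2018
Iter 18: z = -0.3179 + -0.2783i, |z|^2 = 0.1785
Iter 19: z = -0.3014 + -0.3030i, |z|^2 = 0.1827
Did not escape in 20 iterations → in set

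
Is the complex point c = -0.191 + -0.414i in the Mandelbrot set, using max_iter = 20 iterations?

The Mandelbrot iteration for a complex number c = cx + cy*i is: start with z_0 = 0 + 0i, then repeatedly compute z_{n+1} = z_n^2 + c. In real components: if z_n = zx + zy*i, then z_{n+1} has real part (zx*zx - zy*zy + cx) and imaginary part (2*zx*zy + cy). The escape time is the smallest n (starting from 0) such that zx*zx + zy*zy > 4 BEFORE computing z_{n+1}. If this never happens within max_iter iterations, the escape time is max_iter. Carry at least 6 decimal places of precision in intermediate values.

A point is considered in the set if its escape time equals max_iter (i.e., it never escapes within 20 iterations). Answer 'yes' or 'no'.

Answer: yes

Derivation:
z_0 = 0 + 0i, c = -0.1910 + -0.4140i
Iter 1: z = -0.1910 + -0.4140i, |z|^2 = 0.2079
Iter 2: z = -0.3259 + -0.2559i, |z|^2 = 0.1717
Iter 3: z = -0.1502 + -0.2472i, |z|^2 = 0.0837
Iter 4: z = -0.2295 + -0.3397i, |z|^2 = 0.1681
Iter 5: z = -0.2537 + -0.2580i, |z|^2 = 0.1310
Iter 6: z = -0.1932 + -0.2831i, |z|^2 = 0.1175
Iter 7: z = -0.2338 + -0.3046i, |z|^2 = 0.1475
Iter 8: z = -0.2291 + -0.2716i, |z|^2 = 0.1262
Iter 9: z = -0.2122 + -0.2896i, |z|^2 = 0.1289
Iter 10: z = -0.2298 + -0.2911i, |z|^2 = 0.1375
Iter 11: z = -0.2229 + -0.2802i, |z|^2 = 0.1282
Iter 12: z = -0.2198 + -0.2891i, |z|^2 = 0.1319
Iter 13: z = -0.2262 + -0.2869i, |z|^2 = 0.1335
Iter 14: z = -0.2221 + -0.2842i, |z|^2 = 0.1301
Iter 15: z = -0.2224 + -0.2877i, |z|^2 = 0.1323
Iter 16: z = -0.2243 + -0.2860i, |z|^2 = 0.1321
Iter 17: z = -0.2225 + -0.2857i, |z|^2 = 0.1311
Iter 18: z = -0.2231 + -0.2869i, |z|^2 = 0.1321
Iter 19: z = -0.2235 + -0.2860i, |z|^2 = 0.1317
Did not escape in 20 iterations → in set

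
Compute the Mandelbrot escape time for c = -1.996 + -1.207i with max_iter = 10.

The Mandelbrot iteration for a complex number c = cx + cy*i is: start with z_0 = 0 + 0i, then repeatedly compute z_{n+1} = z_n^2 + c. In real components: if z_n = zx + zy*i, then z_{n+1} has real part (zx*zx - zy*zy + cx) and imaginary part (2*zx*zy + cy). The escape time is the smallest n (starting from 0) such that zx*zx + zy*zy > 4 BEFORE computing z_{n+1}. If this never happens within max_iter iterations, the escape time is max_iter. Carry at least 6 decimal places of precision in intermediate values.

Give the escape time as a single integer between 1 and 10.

Answer: 1

Derivation:
z_0 = 0 + 0i, c = -1.9960 + -1.2070i
Iter 1: z = -1.9960 + -1.2070i, |z|^2 = 5.4409
Escaped at iteration 1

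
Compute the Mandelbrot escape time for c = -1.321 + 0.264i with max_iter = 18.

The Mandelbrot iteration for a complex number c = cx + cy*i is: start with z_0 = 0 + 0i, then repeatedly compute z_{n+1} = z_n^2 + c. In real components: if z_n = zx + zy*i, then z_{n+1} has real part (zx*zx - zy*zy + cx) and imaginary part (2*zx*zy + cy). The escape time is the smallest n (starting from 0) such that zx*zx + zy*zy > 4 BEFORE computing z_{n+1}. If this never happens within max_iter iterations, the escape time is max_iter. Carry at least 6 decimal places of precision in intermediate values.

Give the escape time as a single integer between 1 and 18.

z_0 = 0 + 0i, c = -1.3210 + 0.2640i
Iter 1: z = -1.3210 + 0.2640i, |z|^2 = 1.8147
Iter 2: z = 0.3543 + -0.4335i, |z|^2 = 0.3135
Iter 3: z = -1.3834 + -0.0432i, |z|^2 = 1.9155
Iter 4: z = 0.5908 + 0.3835i, |z|^2 = 0.4961
Iter 5: z = -1.1191 + 0.7172i, |z|^2 = 1.7667
Iter 6: z = -0.5830 + -1.3412i, |z|^2 = 2.1387
Iter 7: z = -2.7798 + 1.8279i, |z|^2 = 11.0687
Escaped at iteration 7

Answer: 7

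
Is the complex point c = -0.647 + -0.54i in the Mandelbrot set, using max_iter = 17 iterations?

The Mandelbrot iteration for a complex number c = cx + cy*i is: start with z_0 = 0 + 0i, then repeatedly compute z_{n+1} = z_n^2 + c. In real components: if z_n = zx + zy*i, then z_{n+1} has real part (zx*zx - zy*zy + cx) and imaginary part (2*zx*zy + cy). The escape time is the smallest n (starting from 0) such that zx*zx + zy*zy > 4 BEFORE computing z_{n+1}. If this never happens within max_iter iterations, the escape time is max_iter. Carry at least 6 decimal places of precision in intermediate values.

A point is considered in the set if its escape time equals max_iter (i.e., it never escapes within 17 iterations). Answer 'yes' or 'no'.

Answer: no

Derivation:
z_0 = 0 + 0i, c = -0.6470 + -0.5400i
Iter 1: z = -0.6470 + -0.5400i, |z|^2 = 0.7102
Iter 2: z = -0.5200 + 0.1588i, |z|^2 = 0.2956
Iter 3: z = -0.4018 + -0.7051i, |z|^2 = 0.6586
Iter 4: z = -0.9827 + 0.0266i, |z|^2 = 0.9665
Iter 5: z = 0.3180 + -0.5924i, |z|^2 = 0.4520
Iter 6: z = -0.8968 + -0.9168i, |z|^2 = 1.6447
Iter 7: z = -0.6833 + 1.1043i, |z|^2 = 1.6863
Iter 8: z = -1.3995 + -2.0491i, |z|^2 = 6.1575
Escaped at iteration 8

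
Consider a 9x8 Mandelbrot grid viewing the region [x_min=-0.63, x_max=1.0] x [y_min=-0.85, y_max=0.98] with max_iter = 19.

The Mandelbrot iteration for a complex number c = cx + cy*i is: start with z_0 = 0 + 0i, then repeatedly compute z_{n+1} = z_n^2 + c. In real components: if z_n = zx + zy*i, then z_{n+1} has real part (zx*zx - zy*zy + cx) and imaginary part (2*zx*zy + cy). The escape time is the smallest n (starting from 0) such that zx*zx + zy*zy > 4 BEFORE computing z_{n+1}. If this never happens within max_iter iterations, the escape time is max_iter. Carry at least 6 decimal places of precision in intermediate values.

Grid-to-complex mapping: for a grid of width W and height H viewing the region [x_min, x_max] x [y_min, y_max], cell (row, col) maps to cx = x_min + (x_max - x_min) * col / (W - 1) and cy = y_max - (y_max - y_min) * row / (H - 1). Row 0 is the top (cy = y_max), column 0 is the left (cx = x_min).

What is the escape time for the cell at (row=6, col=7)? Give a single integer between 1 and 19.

Answer: 3

Derivation:
z_0 = 0 + 0i, c = 0.7963 + -0.5886i
Iter 1: z = 0.7963 + -0.5886i, |z|^2 = 0.9804
Iter 2: z = 1.0838 + -1.5259i, |z|^2 = 3.5030
Iter 3: z = -0.3573 + -3.8962i, |z|^2 = 15.3080
Escaped at iteration 3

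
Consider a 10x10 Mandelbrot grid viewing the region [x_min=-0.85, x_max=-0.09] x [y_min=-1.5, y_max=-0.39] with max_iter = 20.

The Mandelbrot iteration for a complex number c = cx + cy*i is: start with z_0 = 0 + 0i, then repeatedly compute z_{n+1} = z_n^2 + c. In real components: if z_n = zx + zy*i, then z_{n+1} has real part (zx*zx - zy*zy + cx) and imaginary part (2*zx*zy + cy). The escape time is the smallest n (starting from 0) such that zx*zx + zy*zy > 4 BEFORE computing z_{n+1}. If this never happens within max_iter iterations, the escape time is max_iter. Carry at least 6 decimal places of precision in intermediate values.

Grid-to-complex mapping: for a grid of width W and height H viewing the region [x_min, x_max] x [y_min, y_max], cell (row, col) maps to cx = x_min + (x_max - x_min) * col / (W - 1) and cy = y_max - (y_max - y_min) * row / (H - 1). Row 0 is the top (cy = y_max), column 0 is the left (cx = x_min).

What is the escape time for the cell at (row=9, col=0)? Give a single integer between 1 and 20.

Answer: 2

Derivation:
z_0 = 0 + 0i, c = -0.8500 + -1.5000i
Iter 1: z = -0.8500 + -1.5000i, |z|^2 = 2.9725
Iter 2: z = -2.3775 + 1.0500i, |z|^2 = 6.7550
Escaped at iteration 2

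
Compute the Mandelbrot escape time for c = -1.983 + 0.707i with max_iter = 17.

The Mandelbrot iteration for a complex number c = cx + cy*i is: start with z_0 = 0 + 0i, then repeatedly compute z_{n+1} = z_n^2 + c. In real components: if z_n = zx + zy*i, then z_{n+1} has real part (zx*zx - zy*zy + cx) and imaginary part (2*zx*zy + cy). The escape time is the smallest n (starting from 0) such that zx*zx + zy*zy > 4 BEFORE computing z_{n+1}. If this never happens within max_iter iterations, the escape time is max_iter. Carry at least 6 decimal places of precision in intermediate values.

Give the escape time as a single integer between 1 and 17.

Answer: 1

Derivation:
z_0 = 0 + 0i, c = -1.9830 + 0.7070i
Iter 1: z = -1.9830 + 0.7070i, |z|^2 = 4.4321
Escaped at iteration 1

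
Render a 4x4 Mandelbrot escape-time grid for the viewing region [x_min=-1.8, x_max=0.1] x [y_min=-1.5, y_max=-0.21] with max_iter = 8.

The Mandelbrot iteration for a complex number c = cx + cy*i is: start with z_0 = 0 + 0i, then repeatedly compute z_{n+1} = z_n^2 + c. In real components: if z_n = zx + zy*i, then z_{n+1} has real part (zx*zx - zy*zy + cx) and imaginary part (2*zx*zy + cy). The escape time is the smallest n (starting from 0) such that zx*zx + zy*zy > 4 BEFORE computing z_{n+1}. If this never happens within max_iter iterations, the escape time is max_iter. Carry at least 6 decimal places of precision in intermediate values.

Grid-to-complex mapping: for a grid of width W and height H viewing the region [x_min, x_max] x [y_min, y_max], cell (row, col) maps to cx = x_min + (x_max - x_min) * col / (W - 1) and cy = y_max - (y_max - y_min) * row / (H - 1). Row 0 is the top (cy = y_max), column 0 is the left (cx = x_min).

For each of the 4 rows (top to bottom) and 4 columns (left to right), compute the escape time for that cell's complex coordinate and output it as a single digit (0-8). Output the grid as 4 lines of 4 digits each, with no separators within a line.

Answer: 4888
3388
1344
1222

Derivation:
(row=0, col=0): c = -1.8000 + -0.2100i → escape time 4
(row=0, col=1): c = -1.1667 + -0.2100i → escape time 8
(row=0, col=2): c = -0.5333 + -0.2100i → escape time 8
(row=0, col=3): c = 0.1000 + -0.2100i → escape time 8
(row=1, col=0): c = -1.8000 + -0.6400i → escape time 3
(row=1, col=1): c = -1.1667 + -0.6400i → escape time 3
(row=1, col=2): c = -0.5333 + -0.6400i → escape time 8
(row=1, col=3): c = 0.1000 + -0.6400i → escape time 8
(row=2, col=0): c = -1.8000 + -1.0700i → escape time 1
(row=2, col=1): c = -1.1667 + -1.0700i → escape time 3
(row=2, col=2): c = -0.5333 + -1.0700i → escape time 4
(row=2, col=3): c = 0.1000 + -1.0700i → escape time 4
(row=3, col=0): c = -1.8000 + -1.5000i → escape time 1
(row=3, col=1): c = -1.1667 + -1.5000i → escape time 2
(row=3, col=2): c = -0.5333 + -1.5000i → escape time 2
(row=3, col=3): c = 0.1000 + -1.5000i → escape time 2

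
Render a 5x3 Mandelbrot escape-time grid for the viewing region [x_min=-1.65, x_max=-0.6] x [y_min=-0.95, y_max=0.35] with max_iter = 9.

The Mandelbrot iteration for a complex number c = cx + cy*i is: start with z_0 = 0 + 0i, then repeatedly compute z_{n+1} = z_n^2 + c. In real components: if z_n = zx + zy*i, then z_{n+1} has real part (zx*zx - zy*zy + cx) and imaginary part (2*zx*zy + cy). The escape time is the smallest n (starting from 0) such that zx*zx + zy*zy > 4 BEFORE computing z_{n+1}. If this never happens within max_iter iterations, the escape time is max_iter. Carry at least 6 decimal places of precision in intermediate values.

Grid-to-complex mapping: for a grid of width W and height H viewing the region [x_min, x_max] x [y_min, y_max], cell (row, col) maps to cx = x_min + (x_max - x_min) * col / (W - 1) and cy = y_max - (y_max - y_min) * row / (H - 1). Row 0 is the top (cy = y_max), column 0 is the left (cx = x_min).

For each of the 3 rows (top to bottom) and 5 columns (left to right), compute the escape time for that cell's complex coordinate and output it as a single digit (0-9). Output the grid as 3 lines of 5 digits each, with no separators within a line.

Answer: 45889
45999
23334

Derivation:
(row=0, col=0): c = -1.6500 + 0.3500i → escape time 4
(row=0, col=1): c = -1.3875 + 0.3500i → escape time 5
(row=0, col=2): c = -1.1250 + 0.3500i → escape time 8
(row=0, col=3): c = -0.8625 + 0.3500i → escape time 8
(row=0, col=4): c = -0.6000 + 0.3500i → escape time 9
(row=1, col=0): c = -1.6500 + -0.3000i → escape time 4
(row=1, col=1): c = -1.3875 + -0.3000i → escape time 5
(row=1, col=2): c = -1.1250 + -0.3000i → escape time 9
(row=1, col=3): c = -0.8625 + -0.3000i → escape time 9
(row=1, col=4): c = -0.6000 + -0.3000i → escape time 9
(row=2, col=0): c = -1.6500 + -0.9500i → escape time 2
(row=2, col=1): c = -1.3875 + -0.9500i → escape time 3
(row=2, col=2): c = -1.1250 + -0.9500i → escape time 3
(row=2, col=3): c = -0.8625 + -0.9500i → escape time 3
(row=2, col=4): c = -0.6000 + -0.9500i → escape time 4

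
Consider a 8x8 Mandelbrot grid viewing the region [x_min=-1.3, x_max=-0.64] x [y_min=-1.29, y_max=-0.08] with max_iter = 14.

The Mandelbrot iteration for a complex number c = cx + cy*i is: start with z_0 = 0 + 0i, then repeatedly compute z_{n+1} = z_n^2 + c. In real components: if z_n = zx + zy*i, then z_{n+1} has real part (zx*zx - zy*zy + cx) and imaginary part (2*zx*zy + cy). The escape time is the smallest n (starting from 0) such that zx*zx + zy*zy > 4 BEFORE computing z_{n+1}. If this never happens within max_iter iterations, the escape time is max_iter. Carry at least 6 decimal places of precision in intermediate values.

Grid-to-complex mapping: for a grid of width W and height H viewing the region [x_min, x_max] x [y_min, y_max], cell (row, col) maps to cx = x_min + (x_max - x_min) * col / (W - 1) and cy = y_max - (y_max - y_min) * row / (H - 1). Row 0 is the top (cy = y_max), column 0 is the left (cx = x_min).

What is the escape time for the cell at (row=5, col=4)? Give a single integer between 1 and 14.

z_0 = 0 + 0i, c = -0.9229 + -0.9443i
Iter 1: z = -0.9229 + -0.9443i, |z|^2 = 1.7433
Iter 2: z = -0.9629 + 0.7986i, |z|^2 = 1.5649
Iter 3: z = -0.6335 + -2.4822i, |z|^2 = 6.5625
Escaped at iteration 3

Answer: 3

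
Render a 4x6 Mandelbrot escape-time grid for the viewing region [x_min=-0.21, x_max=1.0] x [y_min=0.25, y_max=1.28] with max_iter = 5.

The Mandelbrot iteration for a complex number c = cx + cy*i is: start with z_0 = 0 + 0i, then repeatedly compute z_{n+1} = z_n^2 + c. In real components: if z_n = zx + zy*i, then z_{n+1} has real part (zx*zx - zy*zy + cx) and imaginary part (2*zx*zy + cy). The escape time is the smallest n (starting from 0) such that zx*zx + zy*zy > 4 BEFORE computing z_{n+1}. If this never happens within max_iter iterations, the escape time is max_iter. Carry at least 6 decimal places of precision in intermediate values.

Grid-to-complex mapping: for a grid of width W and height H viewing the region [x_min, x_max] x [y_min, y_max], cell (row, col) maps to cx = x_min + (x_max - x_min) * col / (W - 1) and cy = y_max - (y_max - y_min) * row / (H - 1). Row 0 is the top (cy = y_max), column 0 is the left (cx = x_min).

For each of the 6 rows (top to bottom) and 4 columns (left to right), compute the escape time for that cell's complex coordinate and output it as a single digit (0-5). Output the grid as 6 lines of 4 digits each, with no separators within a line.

Answer: 3222
5322
5532
5532
5542
5542

Derivation:
(row=0, col=0): c = -0.2100 + 1.2800i → escape time 3
(row=0, col=1): c = 0.1933 + 1.2800i → escape time 2
(row=0, col=2): c = 0.5967 + 1.2800i → escape time 2
(row=0, col=3): c = 1.0000 + 1.2800i → escape time 2
(row=1, col=0): c = -0.2100 + 1.0740i → escape time 5
(row=1, col=1): c = 0.1933 + 1.0740i → escape time 3
(row=1, col=2): c = 0.5967 + 1.0740i → escape time 2
(row=1, col=3): c = 1.0000 + 1.0740i → escape time 2
(row=2, col=0): c = -0.2100 + 0.8680i → escape time 5
(row=2, col=1): c = 0.1933 + 0.8680i → escape time 5
(row=2, col=2): c = 0.5967 + 0.8680i → escape time 3
(row=2, col=3): c = 1.0000 + 0.8680i → escape time 2
(row=3, col=0): c = -0.2100 + 0.6620i → escape time 5
(row=3, col=1): c = 0.1933 + 0.6620i → escape time 5
(row=3, col=2): c = 0.5967 + 0.6620i → escape time 3
(row=3, col=3): c = 1.0000 + 0.6620i → escape time 2
(row=4, col=0): c = -0.2100 + 0.4560i → escape time 5
(row=4, col=1): c = 0.1933 + 0.4560i → escape time 5
(row=4, col=2): c = 0.5967 + 0.4560i → escape time 4
(row=4, col=3): c = 1.0000 + 0.4560i → escape time 2
(row=5, col=0): c = -0.2100 + 0.2500i → escape time 5
(row=5, col=1): c = 0.1933 + 0.2500i → escape time 5
(row=5, col=2): c = 0.5967 + 0.2500i → escape time 4
(row=5, col=3): c = 1.0000 + 0.2500i → escape time 2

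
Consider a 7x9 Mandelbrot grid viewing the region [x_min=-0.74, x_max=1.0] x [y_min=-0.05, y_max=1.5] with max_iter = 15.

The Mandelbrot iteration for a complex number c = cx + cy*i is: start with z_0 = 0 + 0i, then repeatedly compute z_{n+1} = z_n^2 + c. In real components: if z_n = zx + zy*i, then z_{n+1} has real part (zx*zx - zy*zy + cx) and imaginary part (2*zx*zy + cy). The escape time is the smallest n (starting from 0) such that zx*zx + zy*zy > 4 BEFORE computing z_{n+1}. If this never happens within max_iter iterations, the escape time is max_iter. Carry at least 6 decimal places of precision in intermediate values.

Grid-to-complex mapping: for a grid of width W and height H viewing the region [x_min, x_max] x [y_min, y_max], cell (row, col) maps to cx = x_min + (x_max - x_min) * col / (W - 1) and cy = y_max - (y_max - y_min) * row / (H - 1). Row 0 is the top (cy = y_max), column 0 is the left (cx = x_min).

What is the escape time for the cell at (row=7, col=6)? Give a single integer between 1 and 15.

Answer: 2

Derivation:
z_0 = 0 + 0i, c = 1.0000 + 0.1438i
Iter 1: z = 1.0000 + 0.1438i, |z|^2 = 1.0207
Iter 2: z = 1.9793 + 0.4313i, |z|^2 = 4.1037
Escaped at iteration 2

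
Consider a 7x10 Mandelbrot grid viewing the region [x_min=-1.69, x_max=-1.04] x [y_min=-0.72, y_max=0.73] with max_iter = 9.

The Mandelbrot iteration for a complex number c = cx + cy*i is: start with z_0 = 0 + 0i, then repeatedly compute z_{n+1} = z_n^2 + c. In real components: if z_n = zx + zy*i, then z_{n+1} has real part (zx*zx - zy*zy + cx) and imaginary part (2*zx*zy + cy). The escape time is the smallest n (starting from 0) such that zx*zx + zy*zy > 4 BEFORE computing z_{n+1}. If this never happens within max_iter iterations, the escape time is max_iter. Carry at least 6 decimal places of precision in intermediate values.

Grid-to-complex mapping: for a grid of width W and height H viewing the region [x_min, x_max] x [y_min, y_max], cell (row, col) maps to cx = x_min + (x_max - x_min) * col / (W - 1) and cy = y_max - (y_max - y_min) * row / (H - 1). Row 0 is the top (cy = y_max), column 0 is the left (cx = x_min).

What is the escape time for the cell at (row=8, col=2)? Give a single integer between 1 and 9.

Answer: 3

Derivation:
z_0 = 0 + 0i, c = -1.4733 + -0.5589i
Iter 1: z = -1.4733 + -0.5589i, |z|^2 = 2.4831
Iter 2: z = 0.3850 + 1.0880i, |z|^2 = 1.3319
Iter 3: z = -2.5088 + 0.2789i, |z|^2 = 6.3717
Escaped at iteration 3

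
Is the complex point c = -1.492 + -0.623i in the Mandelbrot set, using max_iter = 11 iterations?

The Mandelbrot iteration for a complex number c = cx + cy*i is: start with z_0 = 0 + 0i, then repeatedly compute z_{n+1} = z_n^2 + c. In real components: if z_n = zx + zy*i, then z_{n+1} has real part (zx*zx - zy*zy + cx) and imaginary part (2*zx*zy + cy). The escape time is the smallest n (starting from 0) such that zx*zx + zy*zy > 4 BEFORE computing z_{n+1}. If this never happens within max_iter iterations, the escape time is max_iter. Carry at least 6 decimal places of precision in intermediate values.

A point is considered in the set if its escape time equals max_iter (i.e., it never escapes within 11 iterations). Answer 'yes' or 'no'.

z_0 = 0 + 0i, c = -1.4920 + -0.6230i
Iter 1: z = -1.4920 + -0.6230i, |z|^2 = 2.6142
Iter 2: z = 0.3459 + 1.2360i, |z|^2 = 1.6474
Iter 3: z = -2.9001 + 0.2322i, |z|^2 = 8.4645
Escaped at iteration 3

Answer: no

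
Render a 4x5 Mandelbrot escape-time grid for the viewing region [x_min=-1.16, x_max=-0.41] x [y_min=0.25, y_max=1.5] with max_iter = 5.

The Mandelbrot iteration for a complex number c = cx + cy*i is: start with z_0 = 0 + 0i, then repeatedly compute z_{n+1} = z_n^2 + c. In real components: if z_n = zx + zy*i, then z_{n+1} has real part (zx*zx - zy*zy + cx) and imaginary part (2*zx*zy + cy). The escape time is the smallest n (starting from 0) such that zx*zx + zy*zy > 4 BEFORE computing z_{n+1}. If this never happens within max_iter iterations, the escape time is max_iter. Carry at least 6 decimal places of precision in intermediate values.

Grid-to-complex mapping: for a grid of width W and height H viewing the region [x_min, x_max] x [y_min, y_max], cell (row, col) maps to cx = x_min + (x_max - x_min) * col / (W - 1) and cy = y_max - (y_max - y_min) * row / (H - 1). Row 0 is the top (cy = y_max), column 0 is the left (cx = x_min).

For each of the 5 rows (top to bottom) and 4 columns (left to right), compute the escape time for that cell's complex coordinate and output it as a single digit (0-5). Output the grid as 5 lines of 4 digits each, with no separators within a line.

(row=0, col=0): c = -1.1600 + 1.5000i → escape time 2
(row=0, col=1): c = -0.9100 + 1.5000i → escape time 2
(row=0, col=2): c = -0.6600 + 1.5000i → escape time 2
(row=0, col=3): c = -0.4100 + 1.5000i → escape time 2
(row=1, col=0): c = -1.1600 + 1.1875i → escape time 3
(row=1, col=1): c = -0.9100 + 1.1875i → escape time 3
(row=1, col=2): c = -0.6600 + 1.1875i → escape time 3
(row=1, col=3): c = -0.4100 + 1.1875i → escape time 3
(row=2, col=0): c = -1.1600 + 0.8750i → escape time 3
(row=2, col=1): c = -0.9100 + 0.8750i → escape time 3
(row=2, col=2): c = -0.6600 + 0.8750i → escape time 4
(row=2, col=3): c = -0.4100 + 0.8750i → escape time 5
(row=3, col=0): c = -1.1600 + 0.5625i → escape time 4
(row=3, col=1): c = -0.9100 + 0.5625i → escape time 5
(row=3, col=2): c = -0.6600 + 0.5625i → escape time 5
(row=3, col=3): c = -0.4100 + 0.5625i → escape time 5
(row=4, col=0): c = -1.1600 + 0.2500i → escape time 5
(row=4, col=1): c = -0.9100 + 0.2500i → escape time 5
(row=4, col=2): c = -0.6600 + 0.2500i → escape time 5
(row=4, col=3): c = -0.4100 + 0.2500i → escape time 5

Answer: 2222
3333
3345
4555
5555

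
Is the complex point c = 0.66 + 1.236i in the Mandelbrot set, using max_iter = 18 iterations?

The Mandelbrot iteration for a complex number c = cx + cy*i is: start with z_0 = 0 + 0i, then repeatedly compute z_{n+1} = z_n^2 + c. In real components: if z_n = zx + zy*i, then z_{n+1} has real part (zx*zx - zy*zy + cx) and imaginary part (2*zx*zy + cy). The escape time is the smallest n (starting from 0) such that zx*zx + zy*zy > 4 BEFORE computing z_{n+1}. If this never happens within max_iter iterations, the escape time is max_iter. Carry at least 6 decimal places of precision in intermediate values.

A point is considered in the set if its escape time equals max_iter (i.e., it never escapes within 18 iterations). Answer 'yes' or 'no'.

Answer: no

Derivation:
z_0 = 0 + 0i, c = 0.6600 + 1.2360i
Iter 1: z = 0.6600 + 1.2360i, |z|^2 = 1.9633
Iter 2: z = -0.4321 + 2.8675i, |z|^2 = 8.4094
Escaped at iteration 2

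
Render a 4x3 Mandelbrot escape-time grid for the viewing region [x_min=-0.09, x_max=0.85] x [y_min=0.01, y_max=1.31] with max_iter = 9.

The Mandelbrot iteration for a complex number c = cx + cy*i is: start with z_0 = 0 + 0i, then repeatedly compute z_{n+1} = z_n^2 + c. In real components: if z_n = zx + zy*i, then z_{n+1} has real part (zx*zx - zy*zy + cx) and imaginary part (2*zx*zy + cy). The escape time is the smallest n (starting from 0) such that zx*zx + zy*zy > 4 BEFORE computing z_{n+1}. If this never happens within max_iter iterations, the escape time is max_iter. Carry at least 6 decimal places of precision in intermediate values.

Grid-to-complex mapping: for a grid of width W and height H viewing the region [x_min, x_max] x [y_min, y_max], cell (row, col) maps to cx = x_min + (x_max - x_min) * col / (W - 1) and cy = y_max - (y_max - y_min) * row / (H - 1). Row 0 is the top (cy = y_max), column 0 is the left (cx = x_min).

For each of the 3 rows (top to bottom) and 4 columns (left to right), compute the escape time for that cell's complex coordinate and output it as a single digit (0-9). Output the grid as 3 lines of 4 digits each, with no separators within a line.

(row=0, col=0): c = -0.0900 + 1.3100i → escape time 2
(row=0, col=1): c = 0.2233 + 1.3100i → escape time 2
(row=0, col=2): c = 0.5367 + 1.3100i → escape time 2
(row=0, col=3): c = 0.8500 + 1.3100i → escape time 2
(row=1, col=0): c = -0.0900 + 0.6600i → escape time 9
(row=1, col=1): c = 0.2233 + 0.6600i → escape time 8
(row=1, col=2): c = 0.5367 + 0.6600i → escape time 3
(row=1, col=3): c = 0.8500 + 0.6600i → escape time 2
(row=2, col=0): c = -0.0900 + 0.0100i → escape time 9
(row=2, col=1): c = 0.2233 + 0.0100i → escape time 9
(row=2, col=2): c = 0.5367 + 0.0100i → escape time 4
(row=2, col=3): c = 0.8500 + 0.0100i → escape time 3

Answer: 2222
9832
9943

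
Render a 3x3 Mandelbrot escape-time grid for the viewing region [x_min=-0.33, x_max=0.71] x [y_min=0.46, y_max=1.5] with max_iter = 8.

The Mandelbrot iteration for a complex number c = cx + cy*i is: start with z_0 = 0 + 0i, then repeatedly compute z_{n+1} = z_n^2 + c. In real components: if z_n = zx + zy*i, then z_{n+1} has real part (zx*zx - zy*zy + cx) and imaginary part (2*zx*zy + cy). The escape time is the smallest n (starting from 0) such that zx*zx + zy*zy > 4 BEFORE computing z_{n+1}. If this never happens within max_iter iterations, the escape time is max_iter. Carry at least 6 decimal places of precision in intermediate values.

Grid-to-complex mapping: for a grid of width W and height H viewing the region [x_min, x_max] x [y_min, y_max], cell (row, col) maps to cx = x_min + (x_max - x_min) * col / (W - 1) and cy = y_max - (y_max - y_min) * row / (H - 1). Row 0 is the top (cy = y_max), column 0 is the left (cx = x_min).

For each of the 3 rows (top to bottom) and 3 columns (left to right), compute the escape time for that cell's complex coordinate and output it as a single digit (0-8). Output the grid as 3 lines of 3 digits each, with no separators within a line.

(row=0, col=0): c = -0.3300 + 1.5000i → escape time 2
(row=0, col=1): c = 0.1900 + 1.5000i → escape time 2
(row=0, col=2): c = 0.7100 + 1.5000i → escape time 2
(row=1, col=0): c = -0.3300 + 0.9800i → escape time 5
(row=1, col=1): c = 0.1900 + 0.9800i → escape time 4
(row=1, col=2): c = 0.7100 + 0.9800i → escape time 2
(row=2, col=0): c = -0.3300 + 0.4600i → escape time 8
(row=2, col=1): c = 0.1900 + 0.4600i → escape time 8
(row=2, col=2): c = 0.7100 + 0.4600i → escape time 3

Answer: 222
542
883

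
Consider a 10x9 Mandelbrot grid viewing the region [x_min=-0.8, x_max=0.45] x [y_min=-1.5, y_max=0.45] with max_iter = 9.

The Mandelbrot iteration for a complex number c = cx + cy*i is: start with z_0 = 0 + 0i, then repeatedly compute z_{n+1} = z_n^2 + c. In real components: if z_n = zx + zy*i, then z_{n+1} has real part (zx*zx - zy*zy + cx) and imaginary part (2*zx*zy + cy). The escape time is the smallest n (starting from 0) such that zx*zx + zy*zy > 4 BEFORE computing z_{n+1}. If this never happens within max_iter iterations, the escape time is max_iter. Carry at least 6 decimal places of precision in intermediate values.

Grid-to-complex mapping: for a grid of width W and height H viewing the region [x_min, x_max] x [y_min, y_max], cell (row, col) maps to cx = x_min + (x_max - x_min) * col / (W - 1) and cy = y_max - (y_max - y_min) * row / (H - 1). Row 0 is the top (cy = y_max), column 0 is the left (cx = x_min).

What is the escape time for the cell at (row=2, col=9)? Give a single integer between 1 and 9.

z_0 = 0 + 0i, c = 0.4500 + -0.0375i
Iter 1: z = 0.4500 + -0.0375i, |z|^2 = 0.2039
Iter 2: z = 0.6511 + -0.0712i, |z|^2 = 0.4290
Iter 3: z = 0.8688 + -0.1303i, |z|^2 = 0.7719
Iter 4: z = 1.1879 + -0.2639i, |z|^2 = 1.4808
Iter 5: z = 1.7915 + -0.6645i, |z|^2 = 3.6510
Iter 6: z = 3.2180 + -2.4183i, |z|^2 = 16.2038
Escaped at iteration 6

Answer: 6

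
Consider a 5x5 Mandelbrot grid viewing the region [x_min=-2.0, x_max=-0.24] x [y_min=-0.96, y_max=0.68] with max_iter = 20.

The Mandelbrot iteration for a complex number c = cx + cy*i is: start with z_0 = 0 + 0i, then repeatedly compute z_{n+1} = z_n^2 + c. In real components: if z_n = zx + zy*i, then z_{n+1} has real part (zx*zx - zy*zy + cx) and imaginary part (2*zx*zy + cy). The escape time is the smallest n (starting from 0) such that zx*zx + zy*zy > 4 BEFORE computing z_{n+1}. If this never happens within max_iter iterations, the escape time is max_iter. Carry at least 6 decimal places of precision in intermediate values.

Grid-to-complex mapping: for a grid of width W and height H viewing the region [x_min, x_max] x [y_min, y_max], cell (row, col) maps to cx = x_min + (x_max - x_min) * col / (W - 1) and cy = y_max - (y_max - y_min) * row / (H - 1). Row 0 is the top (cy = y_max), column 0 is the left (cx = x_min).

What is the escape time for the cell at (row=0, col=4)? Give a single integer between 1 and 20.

Answer: 15

Derivation:
z_0 = 0 + 0i, c = -0.2400 + 0.6800i
Iter 1: z = -0.2400 + 0.6800i, |z|^2 = 0.5200
Iter 2: z = -0.6448 + 0.3536i, |z|^2 = 0.5408
Iter 3: z = 0.0507 + 0.2240i, |z|^2 = 0.0527
Iter 4: z = -0.2876 + 0.7027i, |z|^2 = 0.5765
Iter 5: z = -0.6511 + 0.2758i, |z|^2 = 0.5000
Iter 6: z = 0.1079 + 0.3209i, |z|^2 = 0.1146
Iter 7: z = -0.3313 + 0.7492i, |z|^2 = 0.6711
Iter 8: z = -0.6916 + 0.1835i, |z|^2 = 0.5120
Iter 9: z = 0.2046 + 0.4261i, |z|^2 = 0.2235
Iter 10: z = -0.3797 + 0.8544i, |z|^2 = 0.8741
Iter 11: z = -0.8258 + 0.0311i, |z|^2 = 0.6829
Iter 12: z = 0.4409 + 0.6286i, |z|^2 = 0.5895
Iter 13: z = -0.4407 + 1.2343i, |z|^2 = 1.7177
Iter 14: z = -1.5693 + -0.4079i, |z|^2 = 2.6290
Iter 15: z = 2.0563 + 1.9601i, |z|^2 = 8.0704
Escaped at iteration 15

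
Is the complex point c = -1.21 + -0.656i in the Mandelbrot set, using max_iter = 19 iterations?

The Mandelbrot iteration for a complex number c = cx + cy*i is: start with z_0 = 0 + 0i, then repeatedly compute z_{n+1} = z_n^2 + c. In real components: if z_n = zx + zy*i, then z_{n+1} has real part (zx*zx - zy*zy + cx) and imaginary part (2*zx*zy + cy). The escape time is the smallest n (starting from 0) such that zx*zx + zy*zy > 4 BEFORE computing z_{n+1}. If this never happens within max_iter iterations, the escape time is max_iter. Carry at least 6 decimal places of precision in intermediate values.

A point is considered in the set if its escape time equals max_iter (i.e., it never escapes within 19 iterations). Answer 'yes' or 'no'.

z_0 = 0 + 0i, c = -1.2100 + -0.6560i
Iter 1: z = -1.2100 + -0.6560i, |z|^2 = 1.8944
Iter 2: z = -0.1762 + 0.9315i, |z|^2 = 0.8988
Iter 3: z = -2.0467 + -0.9843i, |z|^2 = 5.1578
Escaped at iteration 3

Answer: no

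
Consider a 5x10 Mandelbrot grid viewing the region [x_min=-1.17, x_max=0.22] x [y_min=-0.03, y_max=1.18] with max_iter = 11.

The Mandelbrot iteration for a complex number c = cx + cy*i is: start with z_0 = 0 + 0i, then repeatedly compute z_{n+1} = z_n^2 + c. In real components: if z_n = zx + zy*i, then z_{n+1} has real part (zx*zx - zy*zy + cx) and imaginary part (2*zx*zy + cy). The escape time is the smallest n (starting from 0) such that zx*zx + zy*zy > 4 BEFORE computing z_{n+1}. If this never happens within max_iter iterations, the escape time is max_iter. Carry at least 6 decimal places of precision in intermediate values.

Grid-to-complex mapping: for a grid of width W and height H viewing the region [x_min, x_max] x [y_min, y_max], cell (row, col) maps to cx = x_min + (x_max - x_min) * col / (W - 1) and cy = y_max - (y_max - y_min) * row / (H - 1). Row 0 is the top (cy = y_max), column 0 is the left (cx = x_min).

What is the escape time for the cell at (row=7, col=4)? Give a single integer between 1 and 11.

z_0 = 0 + 0i, c = 0.2200 + 0.2389i
Iter 1: z = 0.2200 + 0.2389i, |z|^2 = 0.1055
Iter 2: z = 0.2113 + 0.3440i, |z|^2 = 0.1630
Iter 3: z = 0.1463 + 0.3843i, |z|^2 = 0.1691
Iter 4: z = 0.0937 + 0.3514i, |z|^2 = 0.1322
Iter 5: z = 0.1053 + 0.3048i, |z|^2 = 0.1040
Iter 6: z = 0.1382 + 0.3031i, |z|^2 = 0.1110
Iter 7: z = 0.1472 + 0.3227i, |z|^2 = 0.1258
Iter 8: z = 0.1376 + 0.3339i, |z|^2 = 0.1304
Iter 9: z = 0.1274 + 0.3308i, |z|^2 = 0.1256
Iter 10: z = 0.1268 + 0.3232i, |z|^2 = 0.1205

Answer: 11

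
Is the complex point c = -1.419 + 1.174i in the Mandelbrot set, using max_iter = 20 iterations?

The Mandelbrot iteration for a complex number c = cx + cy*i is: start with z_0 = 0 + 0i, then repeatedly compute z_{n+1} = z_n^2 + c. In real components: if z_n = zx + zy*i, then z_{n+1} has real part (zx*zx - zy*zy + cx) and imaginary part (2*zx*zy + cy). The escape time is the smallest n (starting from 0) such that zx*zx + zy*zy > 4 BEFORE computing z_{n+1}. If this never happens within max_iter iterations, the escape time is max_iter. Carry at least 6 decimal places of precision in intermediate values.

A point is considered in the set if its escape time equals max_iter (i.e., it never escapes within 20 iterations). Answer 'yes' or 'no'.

z_0 = 0 + 0i, c = -1.4190 + 1.1740i
Iter 1: z = -1.4190 + 1.1740i, |z|^2 = 3.3918
Iter 2: z = -0.7837 + -2.1578i, |z|^2 = 5.2704
Escaped at iteration 2

Answer: no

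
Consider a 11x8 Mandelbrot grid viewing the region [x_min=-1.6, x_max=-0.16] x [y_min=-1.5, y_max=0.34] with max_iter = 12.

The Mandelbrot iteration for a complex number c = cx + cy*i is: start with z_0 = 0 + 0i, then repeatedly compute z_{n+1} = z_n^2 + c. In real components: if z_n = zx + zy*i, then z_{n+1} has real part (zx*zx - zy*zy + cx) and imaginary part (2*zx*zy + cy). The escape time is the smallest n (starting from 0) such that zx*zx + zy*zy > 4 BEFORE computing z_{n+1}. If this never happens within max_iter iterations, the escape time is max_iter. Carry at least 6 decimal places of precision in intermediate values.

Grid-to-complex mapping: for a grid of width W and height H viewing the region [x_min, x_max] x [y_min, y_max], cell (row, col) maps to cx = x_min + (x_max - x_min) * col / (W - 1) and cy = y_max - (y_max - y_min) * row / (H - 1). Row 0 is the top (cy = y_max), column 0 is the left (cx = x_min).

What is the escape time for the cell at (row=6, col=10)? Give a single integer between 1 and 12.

z_0 = 0 + 0i, c = -0.1600 + -1.2371i
Iter 1: z = -0.1600 + -1.2371i, |z|^2 = 1.5561
Iter 2: z = -1.6649 + -0.8413i, |z|^2 = 3.4797
Iter 3: z = 1.9043 + 1.5641i, |z|^2 = 6.0726
Escaped at iteration 3

Answer: 3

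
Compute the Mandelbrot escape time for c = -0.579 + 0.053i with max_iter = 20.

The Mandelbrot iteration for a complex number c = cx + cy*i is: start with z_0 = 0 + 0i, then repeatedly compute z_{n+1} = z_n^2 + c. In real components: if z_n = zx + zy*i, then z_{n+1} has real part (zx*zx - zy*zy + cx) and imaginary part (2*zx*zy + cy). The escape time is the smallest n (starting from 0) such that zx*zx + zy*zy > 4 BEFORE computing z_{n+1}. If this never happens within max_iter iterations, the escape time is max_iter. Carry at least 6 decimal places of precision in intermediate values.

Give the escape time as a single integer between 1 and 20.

z_0 = 0 + 0i, c = -0.5790 + 0.0530i
Iter 1: z = -0.5790 + 0.0530i, |z|^2 = 0.3380
Iter 2: z = -0.2466 + -0.0084i, |z|^2 = 0.0609
Iter 3: z = -0.5183 + 0.0571i, |z|^2 = 0.2719
Iter 4: z = -0.3137 + -0.0062i, |z|^2 = 0.0984
Iter 5: z = -0.4807 + 0.0569i, |z|^2 = 0.2343
Iter 6: z = -0.3512 + -0.0017i, |z|^2 = 0.1233
Iter 7: z = -0.4557 + 0.0542i, |z|^2 = 0.2106
Iter 8: z = -0.3743 + 0.0036i, |z|^2 = 0.1401
Iter 9: z = -0.4389 + 0.0503i, |z|^2 = 0.1952
Iter 10: z = -0.3889 + 0.0089i, |z|^2 = 0.1513
Iter 11: z = -0.4278 + 0.0461i, |z|^2 = 0.1852
Iter 12: z = -0.3981 + 0.0135i, |z|^2 = 0.1587
Iter 13: z = -0.4207 + 0.0422i, |z|^2 = 0.1788
Iter 14: z = -0.4038 + 0.0175i, |z|^2 = 0.1633
Iter 15: z = -0.4163 + 0.0389i, |z|^2 = 0.1748
Iter 16: z = -0.4072 + 0.0206i, |z|^2 = 0.1663
Iter 17: z = -0.4136 + 0.0362i, |z|^2 = 0.1724
Iter 18: z = -0.4093 + 0.0231i, |z|^2 = 0.1680
Iter 19: z = -0.4120 + 0.0341i, |z|^2 = 0.1709

Answer: 20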